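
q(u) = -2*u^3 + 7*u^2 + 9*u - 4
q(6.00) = -130.00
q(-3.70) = 159.84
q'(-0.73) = -4.42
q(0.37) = 0.19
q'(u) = -6*u^2 + 14*u + 9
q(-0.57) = -6.49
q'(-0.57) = -0.93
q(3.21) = 30.87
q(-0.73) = -6.06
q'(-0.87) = -7.72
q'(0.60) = 15.24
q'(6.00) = -123.00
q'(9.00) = -351.00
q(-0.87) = -5.21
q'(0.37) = 13.36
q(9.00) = -814.00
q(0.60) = 3.49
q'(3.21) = -7.88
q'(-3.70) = -124.94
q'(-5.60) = -257.56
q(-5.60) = 516.35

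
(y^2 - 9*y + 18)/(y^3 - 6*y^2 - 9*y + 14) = (y^2 - 9*y + 18)/(y^3 - 6*y^2 - 9*y + 14)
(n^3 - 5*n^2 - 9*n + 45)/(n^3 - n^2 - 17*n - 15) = (n - 3)/(n + 1)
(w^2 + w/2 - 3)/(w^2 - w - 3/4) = 2*(w + 2)/(2*w + 1)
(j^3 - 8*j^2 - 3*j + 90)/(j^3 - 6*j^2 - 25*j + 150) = (j + 3)/(j + 5)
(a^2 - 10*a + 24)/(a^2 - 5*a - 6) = (a - 4)/(a + 1)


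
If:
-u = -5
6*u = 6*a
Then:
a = 5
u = 5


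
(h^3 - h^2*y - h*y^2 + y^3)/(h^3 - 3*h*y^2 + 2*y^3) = (h + y)/(h + 2*y)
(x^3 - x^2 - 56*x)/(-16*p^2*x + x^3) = (-x^2 + x + 56)/(16*p^2 - x^2)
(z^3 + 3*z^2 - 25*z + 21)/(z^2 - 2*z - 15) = (-z^3 - 3*z^2 + 25*z - 21)/(-z^2 + 2*z + 15)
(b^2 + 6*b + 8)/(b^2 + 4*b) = (b + 2)/b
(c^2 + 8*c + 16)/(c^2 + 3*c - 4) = (c + 4)/(c - 1)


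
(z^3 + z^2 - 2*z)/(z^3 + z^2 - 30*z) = (z^2 + z - 2)/(z^2 + z - 30)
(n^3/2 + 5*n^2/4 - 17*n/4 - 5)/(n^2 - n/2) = (2*n^3 + 5*n^2 - 17*n - 20)/(2*n*(2*n - 1))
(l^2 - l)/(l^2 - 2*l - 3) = l*(1 - l)/(-l^2 + 2*l + 3)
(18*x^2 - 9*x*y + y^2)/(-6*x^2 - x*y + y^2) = (-6*x + y)/(2*x + y)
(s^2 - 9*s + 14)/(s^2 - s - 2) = (s - 7)/(s + 1)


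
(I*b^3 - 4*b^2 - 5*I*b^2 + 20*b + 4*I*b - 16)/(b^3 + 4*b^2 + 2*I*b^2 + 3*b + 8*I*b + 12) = (I*b^3 - b^2*(4 + 5*I) + 4*b*(5 + I) - 16)/(b^3 + 2*b^2*(2 + I) + b*(3 + 8*I) + 12)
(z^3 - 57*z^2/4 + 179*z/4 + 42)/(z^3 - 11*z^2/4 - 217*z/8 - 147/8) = 2*(z - 8)/(2*z + 7)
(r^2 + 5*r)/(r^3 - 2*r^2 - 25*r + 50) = r/(r^2 - 7*r + 10)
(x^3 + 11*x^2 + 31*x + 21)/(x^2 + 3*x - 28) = (x^2 + 4*x + 3)/(x - 4)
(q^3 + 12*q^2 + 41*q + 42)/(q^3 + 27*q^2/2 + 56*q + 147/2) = 2*(q + 2)/(2*q + 7)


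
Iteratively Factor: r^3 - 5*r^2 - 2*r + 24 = (r - 3)*(r^2 - 2*r - 8) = (r - 3)*(r + 2)*(r - 4)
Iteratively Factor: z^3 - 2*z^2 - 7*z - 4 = (z - 4)*(z^2 + 2*z + 1) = (z - 4)*(z + 1)*(z + 1)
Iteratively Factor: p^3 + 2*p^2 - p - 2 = (p + 2)*(p^2 - 1) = (p + 1)*(p + 2)*(p - 1)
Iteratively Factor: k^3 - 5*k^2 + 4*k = (k)*(k^2 - 5*k + 4) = k*(k - 1)*(k - 4)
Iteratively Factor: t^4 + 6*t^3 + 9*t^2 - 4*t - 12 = (t + 2)*(t^3 + 4*t^2 + t - 6) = (t + 2)^2*(t^2 + 2*t - 3) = (t - 1)*(t + 2)^2*(t + 3)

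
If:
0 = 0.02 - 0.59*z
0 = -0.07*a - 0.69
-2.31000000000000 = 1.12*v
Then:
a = -9.86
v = -2.06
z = 0.03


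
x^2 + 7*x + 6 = (x + 1)*(x + 6)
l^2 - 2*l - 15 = (l - 5)*(l + 3)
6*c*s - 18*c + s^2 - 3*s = (6*c + s)*(s - 3)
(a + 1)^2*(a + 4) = a^3 + 6*a^2 + 9*a + 4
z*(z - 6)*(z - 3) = z^3 - 9*z^2 + 18*z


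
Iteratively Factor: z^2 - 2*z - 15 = (z - 5)*(z + 3)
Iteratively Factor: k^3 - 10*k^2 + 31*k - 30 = (k - 2)*(k^2 - 8*k + 15) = (k - 3)*(k - 2)*(k - 5)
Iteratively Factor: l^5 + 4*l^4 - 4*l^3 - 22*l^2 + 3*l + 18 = (l + 3)*(l^4 + l^3 - 7*l^2 - l + 6) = (l + 1)*(l + 3)*(l^3 - 7*l + 6) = (l - 2)*(l + 1)*(l + 3)*(l^2 + 2*l - 3) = (l - 2)*(l - 1)*(l + 1)*(l + 3)*(l + 3)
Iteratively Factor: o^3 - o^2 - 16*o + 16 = (o - 4)*(o^2 + 3*o - 4) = (o - 4)*(o + 4)*(o - 1)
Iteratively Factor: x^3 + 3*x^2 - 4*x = (x - 1)*(x^2 + 4*x) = (x - 1)*(x + 4)*(x)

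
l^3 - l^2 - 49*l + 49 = (l - 7)*(l - 1)*(l + 7)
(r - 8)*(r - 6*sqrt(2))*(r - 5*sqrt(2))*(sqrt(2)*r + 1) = sqrt(2)*r^4 - 21*r^3 - 8*sqrt(2)*r^3 + 49*sqrt(2)*r^2 + 168*r^2 - 392*sqrt(2)*r + 60*r - 480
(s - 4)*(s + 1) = s^2 - 3*s - 4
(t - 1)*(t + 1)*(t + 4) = t^3 + 4*t^2 - t - 4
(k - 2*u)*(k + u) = k^2 - k*u - 2*u^2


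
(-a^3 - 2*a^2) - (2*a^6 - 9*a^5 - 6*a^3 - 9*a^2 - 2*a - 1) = -2*a^6 + 9*a^5 + 5*a^3 + 7*a^2 + 2*a + 1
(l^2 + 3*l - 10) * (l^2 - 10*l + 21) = l^4 - 7*l^3 - 19*l^2 + 163*l - 210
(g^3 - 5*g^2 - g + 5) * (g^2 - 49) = g^5 - 5*g^4 - 50*g^3 + 250*g^2 + 49*g - 245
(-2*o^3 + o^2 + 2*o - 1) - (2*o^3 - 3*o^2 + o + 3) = -4*o^3 + 4*o^2 + o - 4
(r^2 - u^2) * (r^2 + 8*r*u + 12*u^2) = r^4 + 8*r^3*u + 11*r^2*u^2 - 8*r*u^3 - 12*u^4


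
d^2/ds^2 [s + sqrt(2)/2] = 0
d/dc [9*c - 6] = 9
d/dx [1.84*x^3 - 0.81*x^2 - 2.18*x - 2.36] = 5.52*x^2 - 1.62*x - 2.18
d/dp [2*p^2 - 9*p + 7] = 4*p - 9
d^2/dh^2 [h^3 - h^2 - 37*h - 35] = 6*h - 2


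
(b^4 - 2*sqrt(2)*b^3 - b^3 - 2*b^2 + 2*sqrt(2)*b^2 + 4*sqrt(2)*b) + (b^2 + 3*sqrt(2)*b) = b^4 - 2*sqrt(2)*b^3 - b^3 - b^2 + 2*sqrt(2)*b^2 + 7*sqrt(2)*b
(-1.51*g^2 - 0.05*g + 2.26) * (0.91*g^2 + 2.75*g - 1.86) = -1.3741*g^4 - 4.198*g^3 + 4.7277*g^2 + 6.308*g - 4.2036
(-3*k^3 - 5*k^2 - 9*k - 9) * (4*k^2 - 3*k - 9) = -12*k^5 - 11*k^4 + 6*k^3 + 36*k^2 + 108*k + 81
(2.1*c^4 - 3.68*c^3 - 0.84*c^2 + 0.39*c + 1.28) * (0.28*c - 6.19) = 0.588*c^5 - 14.0294*c^4 + 22.544*c^3 + 5.3088*c^2 - 2.0557*c - 7.9232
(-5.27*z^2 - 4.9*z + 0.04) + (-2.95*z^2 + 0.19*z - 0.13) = -8.22*z^2 - 4.71*z - 0.09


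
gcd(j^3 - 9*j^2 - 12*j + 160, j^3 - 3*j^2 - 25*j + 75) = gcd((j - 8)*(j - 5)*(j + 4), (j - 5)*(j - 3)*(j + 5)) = j - 5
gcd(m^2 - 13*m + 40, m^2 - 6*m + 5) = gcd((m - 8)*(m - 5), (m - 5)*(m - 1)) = m - 5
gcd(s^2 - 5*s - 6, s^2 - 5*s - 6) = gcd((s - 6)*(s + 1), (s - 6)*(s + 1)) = s^2 - 5*s - 6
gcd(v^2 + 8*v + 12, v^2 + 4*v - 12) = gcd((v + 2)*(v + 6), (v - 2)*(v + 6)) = v + 6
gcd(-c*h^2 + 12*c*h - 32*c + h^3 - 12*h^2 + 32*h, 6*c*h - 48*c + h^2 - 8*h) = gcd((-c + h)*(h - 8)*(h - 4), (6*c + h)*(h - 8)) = h - 8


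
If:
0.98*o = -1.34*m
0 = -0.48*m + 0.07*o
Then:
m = 0.00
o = 0.00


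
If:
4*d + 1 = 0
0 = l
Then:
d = -1/4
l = 0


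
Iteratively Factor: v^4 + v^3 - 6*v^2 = (v + 3)*(v^3 - 2*v^2) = v*(v + 3)*(v^2 - 2*v) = v^2*(v + 3)*(v - 2)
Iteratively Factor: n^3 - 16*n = (n - 4)*(n^2 + 4*n) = n*(n - 4)*(n + 4)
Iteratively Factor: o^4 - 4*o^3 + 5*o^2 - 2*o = (o - 2)*(o^3 - 2*o^2 + o) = (o - 2)*(o - 1)*(o^2 - o) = (o - 2)*(o - 1)^2*(o)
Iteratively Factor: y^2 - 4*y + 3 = (y - 1)*(y - 3)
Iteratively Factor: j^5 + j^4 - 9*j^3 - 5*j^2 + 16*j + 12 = (j + 1)*(j^4 - 9*j^2 + 4*j + 12) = (j - 2)*(j + 1)*(j^3 + 2*j^2 - 5*j - 6) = (j - 2)*(j + 1)^2*(j^2 + j - 6) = (j - 2)^2*(j + 1)^2*(j + 3)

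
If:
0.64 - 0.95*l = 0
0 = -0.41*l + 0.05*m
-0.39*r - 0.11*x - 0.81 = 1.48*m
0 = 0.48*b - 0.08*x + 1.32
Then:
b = 0.166666666666667*x - 2.75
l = 0.67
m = 5.52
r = -0.282051282051282*x - 23.0405937921727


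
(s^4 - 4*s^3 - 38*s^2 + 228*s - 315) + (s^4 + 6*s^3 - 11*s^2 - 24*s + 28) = 2*s^4 + 2*s^3 - 49*s^2 + 204*s - 287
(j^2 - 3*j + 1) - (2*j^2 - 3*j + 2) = -j^2 - 1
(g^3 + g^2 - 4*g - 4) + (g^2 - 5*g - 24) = g^3 + 2*g^2 - 9*g - 28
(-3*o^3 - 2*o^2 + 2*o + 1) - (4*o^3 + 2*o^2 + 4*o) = -7*o^3 - 4*o^2 - 2*o + 1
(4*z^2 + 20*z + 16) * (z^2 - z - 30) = 4*z^4 + 16*z^3 - 124*z^2 - 616*z - 480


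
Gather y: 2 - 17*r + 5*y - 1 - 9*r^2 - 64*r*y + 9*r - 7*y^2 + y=-9*r^2 - 8*r - 7*y^2 + y*(6 - 64*r) + 1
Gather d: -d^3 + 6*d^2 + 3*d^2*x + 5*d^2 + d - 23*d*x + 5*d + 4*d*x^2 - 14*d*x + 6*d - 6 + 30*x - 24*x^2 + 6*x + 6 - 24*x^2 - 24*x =-d^3 + d^2*(3*x + 11) + d*(4*x^2 - 37*x + 12) - 48*x^2 + 12*x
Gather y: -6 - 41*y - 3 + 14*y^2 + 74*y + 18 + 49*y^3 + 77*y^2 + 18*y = 49*y^3 + 91*y^2 + 51*y + 9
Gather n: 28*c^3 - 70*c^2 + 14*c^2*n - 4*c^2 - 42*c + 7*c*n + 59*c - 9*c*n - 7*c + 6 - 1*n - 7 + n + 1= 28*c^3 - 74*c^2 + 10*c + n*(14*c^2 - 2*c)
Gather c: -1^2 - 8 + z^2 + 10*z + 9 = z^2 + 10*z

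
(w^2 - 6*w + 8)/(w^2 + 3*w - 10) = (w - 4)/(w + 5)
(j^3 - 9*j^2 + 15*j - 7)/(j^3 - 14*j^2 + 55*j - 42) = (j - 1)/(j - 6)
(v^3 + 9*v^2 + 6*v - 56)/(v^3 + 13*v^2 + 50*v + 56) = (v - 2)/(v + 2)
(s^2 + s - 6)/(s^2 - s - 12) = (s - 2)/(s - 4)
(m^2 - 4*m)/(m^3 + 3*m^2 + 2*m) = (m - 4)/(m^2 + 3*m + 2)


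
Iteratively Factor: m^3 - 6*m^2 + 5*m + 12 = (m + 1)*(m^2 - 7*m + 12) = (m - 3)*(m + 1)*(m - 4)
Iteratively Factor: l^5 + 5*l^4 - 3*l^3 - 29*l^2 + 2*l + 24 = (l + 1)*(l^4 + 4*l^3 - 7*l^2 - 22*l + 24) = (l + 1)*(l + 3)*(l^3 + l^2 - 10*l + 8) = (l - 2)*(l + 1)*(l + 3)*(l^2 + 3*l - 4) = (l - 2)*(l + 1)*(l + 3)*(l + 4)*(l - 1)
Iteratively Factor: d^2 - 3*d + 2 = (d - 1)*(d - 2)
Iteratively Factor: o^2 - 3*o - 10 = (o - 5)*(o + 2)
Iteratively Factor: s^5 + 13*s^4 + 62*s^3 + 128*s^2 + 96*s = (s + 4)*(s^4 + 9*s^3 + 26*s^2 + 24*s) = (s + 4)^2*(s^3 + 5*s^2 + 6*s) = (s + 2)*(s + 4)^2*(s^2 + 3*s) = s*(s + 2)*(s + 4)^2*(s + 3)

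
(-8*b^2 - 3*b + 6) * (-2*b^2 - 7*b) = 16*b^4 + 62*b^3 + 9*b^2 - 42*b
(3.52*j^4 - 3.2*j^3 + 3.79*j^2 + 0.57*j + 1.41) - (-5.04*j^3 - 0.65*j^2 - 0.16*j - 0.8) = 3.52*j^4 + 1.84*j^3 + 4.44*j^2 + 0.73*j + 2.21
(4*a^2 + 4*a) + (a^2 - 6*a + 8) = 5*a^2 - 2*a + 8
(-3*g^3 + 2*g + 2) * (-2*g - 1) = 6*g^4 + 3*g^3 - 4*g^2 - 6*g - 2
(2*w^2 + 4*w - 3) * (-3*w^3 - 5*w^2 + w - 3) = -6*w^5 - 22*w^4 - 9*w^3 + 13*w^2 - 15*w + 9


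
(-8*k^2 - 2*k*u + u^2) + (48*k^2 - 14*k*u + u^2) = 40*k^2 - 16*k*u + 2*u^2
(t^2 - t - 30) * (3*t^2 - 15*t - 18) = 3*t^4 - 18*t^3 - 93*t^2 + 468*t + 540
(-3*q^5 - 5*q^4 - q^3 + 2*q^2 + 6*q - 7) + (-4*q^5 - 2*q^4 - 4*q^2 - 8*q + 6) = -7*q^5 - 7*q^4 - q^3 - 2*q^2 - 2*q - 1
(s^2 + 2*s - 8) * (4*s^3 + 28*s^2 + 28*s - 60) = 4*s^5 + 36*s^4 + 52*s^3 - 228*s^2 - 344*s + 480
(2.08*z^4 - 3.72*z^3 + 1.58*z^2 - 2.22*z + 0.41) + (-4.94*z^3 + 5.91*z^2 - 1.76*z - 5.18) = 2.08*z^4 - 8.66*z^3 + 7.49*z^2 - 3.98*z - 4.77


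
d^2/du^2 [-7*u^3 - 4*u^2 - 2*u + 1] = -42*u - 8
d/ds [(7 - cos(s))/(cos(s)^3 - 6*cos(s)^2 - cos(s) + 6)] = (-171*cos(s) + 27*cos(2*s) - cos(3*s) + 25)/(2*(cos(s) - 6)^2*sin(s)^3)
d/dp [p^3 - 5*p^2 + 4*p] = 3*p^2 - 10*p + 4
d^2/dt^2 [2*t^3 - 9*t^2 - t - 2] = 12*t - 18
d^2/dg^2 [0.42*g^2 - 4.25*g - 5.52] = 0.840000000000000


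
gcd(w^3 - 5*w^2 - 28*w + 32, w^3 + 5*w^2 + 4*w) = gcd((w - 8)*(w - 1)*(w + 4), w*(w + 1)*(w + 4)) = w + 4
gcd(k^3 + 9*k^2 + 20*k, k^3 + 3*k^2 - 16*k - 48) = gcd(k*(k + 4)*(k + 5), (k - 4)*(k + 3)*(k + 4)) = k + 4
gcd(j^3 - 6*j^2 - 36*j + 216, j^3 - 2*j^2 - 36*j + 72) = j^2 - 36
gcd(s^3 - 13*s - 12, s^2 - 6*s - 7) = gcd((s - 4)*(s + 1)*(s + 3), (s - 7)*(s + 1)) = s + 1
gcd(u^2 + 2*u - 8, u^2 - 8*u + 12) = u - 2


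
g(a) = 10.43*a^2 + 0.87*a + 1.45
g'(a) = 20.86*a + 0.87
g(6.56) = 456.00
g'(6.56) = 137.71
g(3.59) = 139.00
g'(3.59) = 75.76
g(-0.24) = 1.84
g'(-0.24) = -4.14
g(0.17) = 1.90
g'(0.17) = 4.42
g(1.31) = 20.49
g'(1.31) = 28.20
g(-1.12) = 13.56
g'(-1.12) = -22.49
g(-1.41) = 20.96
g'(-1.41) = -28.54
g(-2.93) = 88.44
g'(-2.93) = -60.25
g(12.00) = 1513.81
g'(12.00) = 251.19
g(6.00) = 382.15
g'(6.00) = 126.03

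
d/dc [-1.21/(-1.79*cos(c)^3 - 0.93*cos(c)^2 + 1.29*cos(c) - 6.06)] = (6.4977*cos(c)^2 + 2.2506*cos(c) - 1.5609)*sin(c)/(1.79*cos(c)^3 + 0.93*cos(c)^2 - 1.29*cos(c) + 6.06)^2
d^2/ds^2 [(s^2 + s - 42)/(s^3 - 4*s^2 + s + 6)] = 2*(s^6 + 3*s^5 - 267*s^4 + 1321*s^3 - 2106*s^2 + 1332*s - 1020)/(s^9 - 12*s^8 + 51*s^7 - 70*s^6 - 93*s^5 + 312*s^4 - 35*s^3 - 414*s^2 + 108*s + 216)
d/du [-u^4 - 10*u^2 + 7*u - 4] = -4*u^3 - 20*u + 7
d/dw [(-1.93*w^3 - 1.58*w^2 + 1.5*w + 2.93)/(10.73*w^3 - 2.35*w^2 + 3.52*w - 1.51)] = (-7.105427357601e-15*w^5 + 21.4889*w^4 - 45.7772*w^3 - 87.6104*w^2 + 18.5426*w - 12.5786)/(115.1329*w^6 - 50.431*w^5 + 81.0617*w^4 - 48.9486*w^3 + 19.4874*w^2 - 10.6304*w + 2.2801)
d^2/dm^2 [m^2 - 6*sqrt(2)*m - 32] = 2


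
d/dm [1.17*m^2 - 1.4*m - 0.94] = 2.34*m - 1.4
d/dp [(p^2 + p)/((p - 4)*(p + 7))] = 2*(p^2 - 28*p - 14)/(p^4 + 6*p^3 - 47*p^2 - 168*p + 784)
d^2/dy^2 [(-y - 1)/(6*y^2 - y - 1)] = 2*((y + 1)*(12*y - 1)^2 + (18*y + 5)*(-6*y^2 + y + 1))/(-6*y^2 + y + 1)^3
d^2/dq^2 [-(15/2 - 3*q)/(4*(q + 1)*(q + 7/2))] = 3*(8*q^3 - 60*q^2 - 354*q - 461)/(2*(8*q^6 + 108*q^5 + 570*q^4 + 1485*q^3 + 1995*q^2 + 1323*q + 343))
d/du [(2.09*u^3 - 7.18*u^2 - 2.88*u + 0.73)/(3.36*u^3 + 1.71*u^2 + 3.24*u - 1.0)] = (-3.5527136788005e-15*u^5 + 27.6987*u^4 + 32.8968*u^3 - 31.9668*u^2 + 11.8634*u + 0.5148)/(11.2896*u^6 + 11.4912*u^5 + 24.6969*u^4 + 4.3608*u^3 + 7.0776*u^2 - 6.48*u + 1.0)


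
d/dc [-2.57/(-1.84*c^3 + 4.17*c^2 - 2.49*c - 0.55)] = (-14.1864*c^2 + 21.4338*c - 6.3993)/(1.84*c^3 - 4.17*c^2 + 2.49*c + 0.55)^2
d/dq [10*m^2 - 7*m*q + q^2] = -7*m + 2*q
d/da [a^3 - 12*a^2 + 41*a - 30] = 3*a^2 - 24*a + 41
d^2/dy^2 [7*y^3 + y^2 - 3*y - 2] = 42*y + 2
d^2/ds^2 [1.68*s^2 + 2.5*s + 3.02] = 3.36000000000000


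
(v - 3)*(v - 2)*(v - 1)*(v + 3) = v^4 - 3*v^3 - 7*v^2 + 27*v - 18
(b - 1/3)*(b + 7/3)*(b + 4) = b^3 + 6*b^2 + 65*b/9 - 28/9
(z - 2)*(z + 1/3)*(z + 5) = z^3 + 10*z^2/3 - 9*z - 10/3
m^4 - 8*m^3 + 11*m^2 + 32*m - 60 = (m - 5)*(m - 3)*(m - 2)*(m + 2)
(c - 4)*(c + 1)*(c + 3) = c^3 - 13*c - 12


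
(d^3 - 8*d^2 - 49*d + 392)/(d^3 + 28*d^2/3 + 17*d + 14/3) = 3*(d^2 - 15*d + 56)/(3*d^2 + 7*d + 2)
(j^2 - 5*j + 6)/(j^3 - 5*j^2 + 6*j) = 1/j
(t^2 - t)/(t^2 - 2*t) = (t - 1)/(t - 2)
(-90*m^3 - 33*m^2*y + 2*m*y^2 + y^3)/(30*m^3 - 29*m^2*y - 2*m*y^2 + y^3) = (3*m + y)/(-m + y)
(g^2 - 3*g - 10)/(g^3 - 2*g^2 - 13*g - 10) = 1/(g + 1)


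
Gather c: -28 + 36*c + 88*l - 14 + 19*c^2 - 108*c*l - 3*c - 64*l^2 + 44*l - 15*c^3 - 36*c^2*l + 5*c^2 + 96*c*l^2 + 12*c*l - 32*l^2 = -15*c^3 + c^2*(24 - 36*l) + c*(96*l^2 - 96*l + 33) - 96*l^2 + 132*l - 42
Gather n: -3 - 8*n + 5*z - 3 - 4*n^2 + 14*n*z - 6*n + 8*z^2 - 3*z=-4*n^2 + n*(14*z - 14) + 8*z^2 + 2*z - 6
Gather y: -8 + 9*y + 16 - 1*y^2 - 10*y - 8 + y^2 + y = 0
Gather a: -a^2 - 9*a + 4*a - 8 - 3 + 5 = -a^2 - 5*a - 6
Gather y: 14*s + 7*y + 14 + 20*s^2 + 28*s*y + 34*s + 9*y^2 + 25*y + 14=20*s^2 + 48*s + 9*y^2 + y*(28*s + 32) + 28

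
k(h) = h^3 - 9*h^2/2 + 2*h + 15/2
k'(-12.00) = 542.00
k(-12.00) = -2392.50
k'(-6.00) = 164.00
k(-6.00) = -382.50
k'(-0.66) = 9.25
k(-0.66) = 3.93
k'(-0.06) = 2.55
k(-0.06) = 7.36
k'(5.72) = 48.68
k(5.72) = 58.86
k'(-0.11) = 3.03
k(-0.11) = 7.22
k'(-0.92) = 12.82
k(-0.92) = 1.07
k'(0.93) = -3.78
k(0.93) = 6.27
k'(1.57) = -4.74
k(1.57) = 3.42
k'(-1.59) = 23.89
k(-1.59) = -11.08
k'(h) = 3*h^2 - 9*h + 2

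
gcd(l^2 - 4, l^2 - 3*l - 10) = l + 2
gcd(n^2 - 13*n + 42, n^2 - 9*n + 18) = n - 6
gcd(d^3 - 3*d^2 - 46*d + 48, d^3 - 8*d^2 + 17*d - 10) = d - 1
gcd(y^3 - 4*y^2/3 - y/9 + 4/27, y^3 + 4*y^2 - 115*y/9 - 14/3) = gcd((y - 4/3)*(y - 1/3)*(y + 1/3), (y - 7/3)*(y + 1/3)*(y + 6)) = y + 1/3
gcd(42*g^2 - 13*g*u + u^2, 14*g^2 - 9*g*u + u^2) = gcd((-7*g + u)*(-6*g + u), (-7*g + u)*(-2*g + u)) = -7*g + u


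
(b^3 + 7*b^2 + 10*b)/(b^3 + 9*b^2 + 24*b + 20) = b/(b + 2)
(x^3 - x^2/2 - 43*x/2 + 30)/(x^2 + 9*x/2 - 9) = (x^2 + x - 20)/(x + 6)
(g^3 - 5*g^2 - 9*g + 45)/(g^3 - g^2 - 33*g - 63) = (g^2 - 8*g + 15)/(g^2 - 4*g - 21)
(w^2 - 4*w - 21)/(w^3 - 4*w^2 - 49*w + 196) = (w + 3)/(w^2 + 3*w - 28)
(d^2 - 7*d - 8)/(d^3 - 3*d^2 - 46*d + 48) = (d + 1)/(d^2 + 5*d - 6)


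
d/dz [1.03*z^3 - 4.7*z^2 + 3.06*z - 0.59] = 3.09*z^2 - 9.4*z + 3.06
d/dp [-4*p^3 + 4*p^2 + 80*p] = -12*p^2 + 8*p + 80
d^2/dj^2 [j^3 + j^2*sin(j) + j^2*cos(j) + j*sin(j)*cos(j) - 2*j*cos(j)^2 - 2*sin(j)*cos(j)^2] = -sqrt(2)*j^2*sin(j + pi/4) - 2*j*sin(2*j) + 4*j*cos(2*j) + 4*sqrt(2)*j*cos(j + pi/4) + 6*j + 5*sin(j)/2 + 4*sin(2*j) + 9*sin(3*j)/2 + 2*cos(j) + 2*cos(2*j)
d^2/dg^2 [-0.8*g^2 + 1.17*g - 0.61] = -1.60000000000000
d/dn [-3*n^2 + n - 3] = 1 - 6*n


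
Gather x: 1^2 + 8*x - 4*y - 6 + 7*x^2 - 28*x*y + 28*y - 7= 7*x^2 + x*(8 - 28*y) + 24*y - 12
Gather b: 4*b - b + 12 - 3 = 3*b + 9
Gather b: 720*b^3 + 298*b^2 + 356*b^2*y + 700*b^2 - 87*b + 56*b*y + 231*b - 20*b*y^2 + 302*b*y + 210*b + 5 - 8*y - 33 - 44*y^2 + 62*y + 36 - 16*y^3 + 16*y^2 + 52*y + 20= 720*b^3 + b^2*(356*y + 998) + b*(-20*y^2 + 358*y + 354) - 16*y^3 - 28*y^2 + 106*y + 28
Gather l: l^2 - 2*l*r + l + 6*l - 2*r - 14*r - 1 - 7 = l^2 + l*(7 - 2*r) - 16*r - 8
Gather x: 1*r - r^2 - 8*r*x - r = -r^2 - 8*r*x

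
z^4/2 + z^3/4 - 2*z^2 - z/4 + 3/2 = (z/2 + 1/2)*(z - 3/2)*(z - 1)*(z + 2)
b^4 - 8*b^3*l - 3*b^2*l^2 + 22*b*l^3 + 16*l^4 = (b - 8*l)*(b - 2*l)*(b + l)^2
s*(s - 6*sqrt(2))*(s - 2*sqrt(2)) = s^3 - 8*sqrt(2)*s^2 + 24*s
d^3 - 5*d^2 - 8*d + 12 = (d - 6)*(d - 1)*(d + 2)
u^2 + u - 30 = (u - 5)*(u + 6)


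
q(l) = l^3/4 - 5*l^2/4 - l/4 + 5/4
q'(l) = 3*l^2/4 - 5*l/2 - 1/4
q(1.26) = -0.55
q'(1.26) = -2.21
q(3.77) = -4.06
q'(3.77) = 0.98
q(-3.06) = -16.85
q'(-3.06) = 14.42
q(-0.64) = 0.83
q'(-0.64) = 1.66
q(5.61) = 4.65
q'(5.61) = 9.33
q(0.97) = 0.06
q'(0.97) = -1.97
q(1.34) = -0.73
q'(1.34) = -2.25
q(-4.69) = -50.86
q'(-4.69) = 27.97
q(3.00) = -4.00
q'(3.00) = -1.00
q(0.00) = 1.25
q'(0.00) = -0.25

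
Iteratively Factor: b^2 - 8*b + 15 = (b - 3)*(b - 5)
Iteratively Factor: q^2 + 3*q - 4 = (q - 1)*(q + 4)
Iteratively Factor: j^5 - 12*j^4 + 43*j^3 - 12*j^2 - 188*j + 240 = (j - 5)*(j^4 - 7*j^3 + 8*j^2 + 28*j - 48) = (j - 5)*(j - 2)*(j^3 - 5*j^2 - 2*j + 24) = (j - 5)*(j - 4)*(j - 2)*(j^2 - j - 6) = (j - 5)*(j - 4)*(j - 3)*(j - 2)*(j + 2)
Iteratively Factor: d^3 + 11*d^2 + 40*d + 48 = (d + 4)*(d^2 + 7*d + 12) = (d + 4)^2*(d + 3)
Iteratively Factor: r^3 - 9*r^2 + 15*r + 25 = (r + 1)*(r^2 - 10*r + 25) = (r - 5)*(r + 1)*(r - 5)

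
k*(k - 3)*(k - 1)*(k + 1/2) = k^4 - 7*k^3/2 + k^2 + 3*k/2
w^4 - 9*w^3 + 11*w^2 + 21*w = w*(w - 7)*(w - 3)*(w + 1)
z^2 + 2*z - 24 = (z - 4)*(z + 6)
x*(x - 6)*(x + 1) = x^3 - 5*x^2 - 6*x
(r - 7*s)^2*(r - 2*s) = r^3 - 16*r^2*s + 77*r*s^2 - 98*s^3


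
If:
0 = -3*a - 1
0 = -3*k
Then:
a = -1/3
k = 0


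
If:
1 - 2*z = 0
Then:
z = 1/2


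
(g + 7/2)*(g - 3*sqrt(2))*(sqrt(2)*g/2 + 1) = sqrt(2)*g^3/2 - 2*g^2 + 7*sqrt(2)*g^2/4 - 7*g - 3*sqrt(2)*g - 21*sqrt(2)/2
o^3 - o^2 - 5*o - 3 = (o - 3)*(o + 1)^2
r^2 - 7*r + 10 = (r - 5)*(r - 2)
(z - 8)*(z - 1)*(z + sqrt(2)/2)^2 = z^4 - 9*z^3 + sqrt(2)*z^3 - 9*sqrt(2)*z^2 + 17*z^2/2 - 9*z/2 + 8*sqrt(2)*z + 4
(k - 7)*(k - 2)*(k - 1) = k^3 - 10*k^2 + 23*k - 14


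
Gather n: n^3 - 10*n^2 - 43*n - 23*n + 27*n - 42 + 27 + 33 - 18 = n^3 - 10*n^2 - 39*n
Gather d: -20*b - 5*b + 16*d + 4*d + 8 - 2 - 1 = -25*b + 20*d + 5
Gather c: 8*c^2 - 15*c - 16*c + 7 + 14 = 8*c^2 - 31*c + 21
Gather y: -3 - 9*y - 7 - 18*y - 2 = -27*y - 12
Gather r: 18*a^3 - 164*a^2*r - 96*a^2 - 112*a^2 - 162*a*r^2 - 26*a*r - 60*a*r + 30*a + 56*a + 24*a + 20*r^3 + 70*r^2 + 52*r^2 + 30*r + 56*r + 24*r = 18*a^3 - 208*a^2 + 110*a + 20*r^3 + r^2*(122 - 162*a) + r*(-164*a^2 - 86*a + 110)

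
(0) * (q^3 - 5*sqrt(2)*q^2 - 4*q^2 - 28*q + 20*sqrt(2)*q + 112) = 0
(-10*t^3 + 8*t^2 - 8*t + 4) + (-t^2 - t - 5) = -10*t^3 + 7*t^2 - 9*t - 1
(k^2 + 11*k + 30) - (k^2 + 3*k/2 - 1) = 19*k/2 + 31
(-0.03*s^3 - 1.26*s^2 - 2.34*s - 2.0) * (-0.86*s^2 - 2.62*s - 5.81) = 0.0258*s^5 + 1.1622*s^4 + 5.4879*s^3 + 15.1714*s^2 + 18.8354*s + 11.62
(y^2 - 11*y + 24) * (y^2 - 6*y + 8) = y^4 - 17*y^3 + 98*y^2 - 232*y + 192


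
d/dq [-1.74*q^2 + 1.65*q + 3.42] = 1.65 - 3.48*q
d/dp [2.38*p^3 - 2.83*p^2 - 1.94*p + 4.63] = 7.14*p^2 - 5.66*p - 1.94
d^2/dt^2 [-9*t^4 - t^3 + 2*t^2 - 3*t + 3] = -108*t^2 - 6*t + 4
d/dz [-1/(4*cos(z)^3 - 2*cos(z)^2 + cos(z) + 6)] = (-12*cos(z)^2 + 4*cos(z) - 1)*sin(z)/(4*cos(z) - cos(2*z) + cos(3*z) + 5)^2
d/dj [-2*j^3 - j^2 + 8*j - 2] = -6*j^2 - 2*j + 8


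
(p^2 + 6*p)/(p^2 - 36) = p/(p - 6)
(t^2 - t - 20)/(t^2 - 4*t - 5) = (t + 4)/(t + 1)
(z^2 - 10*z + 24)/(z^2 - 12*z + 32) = (z - 6)/(z - 8)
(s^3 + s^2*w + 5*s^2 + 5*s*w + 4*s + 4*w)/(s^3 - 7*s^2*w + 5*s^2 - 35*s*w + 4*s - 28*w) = (s + w)/(s - 7*w)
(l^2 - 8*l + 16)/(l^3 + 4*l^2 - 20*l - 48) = (l - 4)/(l^2 + 8*l + 12)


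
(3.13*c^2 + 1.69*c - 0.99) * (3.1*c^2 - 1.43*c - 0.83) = 9.703*c^4 + 0.763100000000001*c^3 - 8.0836*c^2 + 0.0130000000000001*c + 0.8217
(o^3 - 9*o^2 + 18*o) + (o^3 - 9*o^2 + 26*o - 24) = 2*o^3 - 18*o^2 + 44*o - 24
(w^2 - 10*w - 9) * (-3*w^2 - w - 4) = -3*w^4 + 29*w^3 + 33*w^2 + 49*w + 36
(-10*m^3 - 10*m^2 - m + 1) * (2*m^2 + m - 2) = -20*m^5 - 30*m^4 + 8*m^3 + 21*m^2 + 3*m - 2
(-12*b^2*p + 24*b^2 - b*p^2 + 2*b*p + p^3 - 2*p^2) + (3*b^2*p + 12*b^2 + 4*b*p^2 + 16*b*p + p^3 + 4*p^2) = -9*b^2*p + 36*b^2 + 3*b*p^2 + 18*b*p + 2*p^3 + 2*p^2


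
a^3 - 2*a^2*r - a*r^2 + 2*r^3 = (a - 2*r)*(a - r)*(a + r)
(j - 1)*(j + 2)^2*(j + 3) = j^4 + 6*j^3 + 9*j^2 - 4*j - 12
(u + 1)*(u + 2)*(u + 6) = u^3 + 9*u^2 + 20*u + 12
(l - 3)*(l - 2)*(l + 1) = l^3 - 4*l^2 + l + 6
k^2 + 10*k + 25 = (k + 5)^2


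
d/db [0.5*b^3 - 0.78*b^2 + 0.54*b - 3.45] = 1.5*b^2 - 1.56*b + 0.54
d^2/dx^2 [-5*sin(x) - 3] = 5*sin(x)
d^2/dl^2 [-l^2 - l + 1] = -2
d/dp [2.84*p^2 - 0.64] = 5.68*p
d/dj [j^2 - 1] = 2*j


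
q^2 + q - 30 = (q - 5)*(q + 6)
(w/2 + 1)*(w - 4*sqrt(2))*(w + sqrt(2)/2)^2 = w^4/2 - 3*sqrt(2)*w^3/2 + w^3 - 3*sqrt(2)*w^2 - 15*w^2/4 - 15*w/2 - sqrt(2)*w - 2*sqrt(2)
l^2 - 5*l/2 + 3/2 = (l - 3/2)*(l - 1)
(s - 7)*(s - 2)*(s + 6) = s^3 - 3*s^2 - 40*s + 84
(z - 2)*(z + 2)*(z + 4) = z^3 + 4*z^2 - 4*z - 16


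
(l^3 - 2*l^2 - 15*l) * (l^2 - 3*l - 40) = l^5 - 5*l^4 - 49*l^3 + 125*l^2 + 600*l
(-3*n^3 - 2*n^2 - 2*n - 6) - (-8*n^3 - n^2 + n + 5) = 5*n^3 - n^2 - 3*n - 11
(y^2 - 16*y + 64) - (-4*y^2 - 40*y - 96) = 5*y^2 + 24*y + 160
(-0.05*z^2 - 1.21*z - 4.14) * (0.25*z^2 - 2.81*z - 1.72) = -0.0125*z^4 - 0.162*z^3 + 2.4511*z^2 + 13.7146*z + 7.1208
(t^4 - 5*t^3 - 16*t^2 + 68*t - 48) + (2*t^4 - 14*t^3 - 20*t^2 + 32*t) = 3*t^4 - 19*t^3 - 36*t^2 + 100*t - 48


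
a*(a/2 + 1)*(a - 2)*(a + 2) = a^4/2 + a^3 - 2*a^2 - 4*a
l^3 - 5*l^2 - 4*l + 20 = (l - 5)*(l - 2)*(l + 2)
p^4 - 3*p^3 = p^3*(p - 3)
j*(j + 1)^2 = j^3 + 2*j^2 + j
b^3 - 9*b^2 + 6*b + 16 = (b - 8)*(b - 2)*(b + 1)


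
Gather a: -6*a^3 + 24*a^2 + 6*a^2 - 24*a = -6*a^3 + 30*a^2 - 24*a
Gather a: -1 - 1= -2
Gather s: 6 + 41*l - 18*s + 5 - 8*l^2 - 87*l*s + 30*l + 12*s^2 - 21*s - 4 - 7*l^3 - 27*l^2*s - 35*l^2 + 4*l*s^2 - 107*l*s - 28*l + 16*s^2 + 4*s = -7*l^3 - 43*l^2 + 43*l + s^2*(4*l + 28) + s*(-27*l^2 - 194*l - 35) + 7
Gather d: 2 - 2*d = 2 - 2*d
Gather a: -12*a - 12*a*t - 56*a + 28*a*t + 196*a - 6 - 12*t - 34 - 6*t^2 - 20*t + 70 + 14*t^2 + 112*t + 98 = a*(16*t + 128) + 8*t^2 + 80*t + 128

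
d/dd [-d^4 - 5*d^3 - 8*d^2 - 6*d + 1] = -4*d^3 - 15*d^2 - 16*d - 6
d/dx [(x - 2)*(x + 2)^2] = (x + 2)*(3*x - 2)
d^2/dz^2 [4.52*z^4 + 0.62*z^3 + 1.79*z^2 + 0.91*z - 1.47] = 54.24*z^2 + 3.72*z + 3.58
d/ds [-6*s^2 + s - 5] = 1 - 12*s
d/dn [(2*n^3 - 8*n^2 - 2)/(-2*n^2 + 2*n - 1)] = 2*(-2*n^4 + 4*n^3 - 11*n^2 + 4*n + 2)/(4*n^4 - 8*n^3 + 8*n^2 - 4*n + 1)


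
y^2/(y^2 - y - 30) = y^2/(y^2 - y - 30)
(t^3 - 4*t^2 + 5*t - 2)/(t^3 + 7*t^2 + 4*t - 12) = (t^2 - 3*t + 2)/(t^2 + 8*t + 12)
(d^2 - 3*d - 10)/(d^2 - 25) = (d + 2)/(d + 5)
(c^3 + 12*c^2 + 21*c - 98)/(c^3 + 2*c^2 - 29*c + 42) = (c + 7)/(c - 3)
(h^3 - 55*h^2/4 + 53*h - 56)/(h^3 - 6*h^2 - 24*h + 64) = (h^2 - 23*h/4 + 7)/(h^2 + 2*h - 8)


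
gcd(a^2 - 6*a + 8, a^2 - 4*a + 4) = a - 2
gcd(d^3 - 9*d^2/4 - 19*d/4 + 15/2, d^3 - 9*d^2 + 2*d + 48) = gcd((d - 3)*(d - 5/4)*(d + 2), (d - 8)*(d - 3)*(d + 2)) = d^2 - d - 6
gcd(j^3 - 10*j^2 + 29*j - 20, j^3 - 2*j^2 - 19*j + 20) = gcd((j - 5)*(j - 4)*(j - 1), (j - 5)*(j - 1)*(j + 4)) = j^2 - 6*j + 5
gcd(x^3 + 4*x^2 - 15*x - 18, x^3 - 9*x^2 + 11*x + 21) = x^2 - 2*x - 3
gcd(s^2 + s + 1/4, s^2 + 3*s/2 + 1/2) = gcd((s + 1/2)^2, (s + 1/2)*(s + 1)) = s + 1/2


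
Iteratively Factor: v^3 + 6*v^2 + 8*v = (v + 2)*(v^2 + 4*v) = (v + 2)*(v + 4)*(v)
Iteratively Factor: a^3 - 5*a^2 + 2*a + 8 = (a - 2)*(a^2 - 3*a - 4) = (a - 2)*(a + 1)*(a - 4)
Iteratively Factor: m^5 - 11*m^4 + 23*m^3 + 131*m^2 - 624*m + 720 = (m - 4)*(m^4 - 7*m^3 - 5*m^2 + 111*m - 180) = (m - 4)*(m + 4)*(m^3 - 11*m^2 + 39*m - 45) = (m - 5)*(m - 4)*(m + 4)*(m^2 - 6*m + 9) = (m - 5)*(m - 4)*(m - 3)*(m + 4)*(m - 3)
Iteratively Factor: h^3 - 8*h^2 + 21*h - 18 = (h - 2)*(h^2 - 6*h + 9) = (h - 3)*(h - 2)*(h - 3)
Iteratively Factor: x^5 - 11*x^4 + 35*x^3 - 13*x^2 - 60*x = (x - 3)*(x^4 - 8*x^3 + 11*x^2 + 20*x) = (x - 5)*(x - 3)*(x^3 - 3*x^2 - 4*x) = (x - 5)*(x - 3)*(x + 1)*(x^2 - 4*x) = x*(x - 5)*(x - 3)*(x + 1)*(x - 4)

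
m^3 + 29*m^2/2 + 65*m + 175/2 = (m + 5/2)*(m + 5)*(m + 7)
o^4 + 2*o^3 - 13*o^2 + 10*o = o*(o - 2)*(o - 1)*(o + 5)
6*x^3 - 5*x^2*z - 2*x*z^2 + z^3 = (-3*x + z)*(-x + z)*(2*x + z)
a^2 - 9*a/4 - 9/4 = (a - 3)*(a + 3/4)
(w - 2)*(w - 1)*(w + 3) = w^3 - 7*w + 6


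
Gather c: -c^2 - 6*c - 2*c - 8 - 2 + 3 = -c^2 - 8*c - 7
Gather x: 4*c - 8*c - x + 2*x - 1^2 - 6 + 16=-4*c + x + 9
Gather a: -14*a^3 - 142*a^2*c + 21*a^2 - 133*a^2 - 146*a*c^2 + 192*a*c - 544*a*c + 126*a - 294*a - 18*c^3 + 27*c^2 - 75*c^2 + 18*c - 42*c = -14*a^3 + a^2*(-142*c - 112) + a*(-146*c^2 - 352*c - 168) - 18*c^3 - 48*c^2 - 24*c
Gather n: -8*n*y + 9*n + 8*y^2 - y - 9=n*(9 - 8*y) + 8*y^2 - y - 9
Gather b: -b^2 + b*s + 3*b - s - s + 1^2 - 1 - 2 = -b^2 + b*(s + 3) - 2*s - 2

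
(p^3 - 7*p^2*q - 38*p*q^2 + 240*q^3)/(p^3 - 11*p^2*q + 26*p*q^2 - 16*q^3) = (p^2 + p*q - 30*q^2)/(p^2 - 3*p*q + 2*q^2)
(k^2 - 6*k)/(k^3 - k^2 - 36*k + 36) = k/(k^2 + 5*k - 6)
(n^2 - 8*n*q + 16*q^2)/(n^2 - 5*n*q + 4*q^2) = (-n + 4*q)/(-n + q)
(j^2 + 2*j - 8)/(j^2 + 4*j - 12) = (j + 4)/(j + 6)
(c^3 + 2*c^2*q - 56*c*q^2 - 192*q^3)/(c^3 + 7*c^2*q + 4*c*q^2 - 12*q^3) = (-c^2 + 4*c*q + 32*q^2)/(-c^2 - c*q + 2*q^2)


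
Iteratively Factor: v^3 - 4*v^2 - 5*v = (v + 1)*(v^2 - 5*v) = v*(v + 1)*(v - 5)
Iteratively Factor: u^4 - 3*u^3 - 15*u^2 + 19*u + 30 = (u + 1)*(u^3 - 4*u^2 - 11*u + 30) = (u - 5)*(u + 1)*(u^2 + u - 6) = (u - 5)*(u + 1)*(u + 3)*(u - 2)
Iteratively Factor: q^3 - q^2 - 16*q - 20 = (q - 5)*(q^2 + 4*q + 4) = (q - 5)*(q + 2)*(q + 2)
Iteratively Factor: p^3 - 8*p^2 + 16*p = (p)*(p^2 - 8*p + 16) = p*(p - 4)*(p - 4)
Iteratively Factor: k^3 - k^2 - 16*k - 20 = (k + 2)*(k^2 - 3*k - 10) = (k - 5)*(k + 2)*(k + 2)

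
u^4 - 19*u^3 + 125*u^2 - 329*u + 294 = (u - 7)^2*(u - 3)*(u - 2)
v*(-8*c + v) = -8*c*v + v^2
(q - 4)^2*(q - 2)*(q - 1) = q^4 - 11*q^3 + 42*q^2 - 64*q + 32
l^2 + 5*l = l*(l + 5)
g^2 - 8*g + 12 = (g - 6)*(g - 2)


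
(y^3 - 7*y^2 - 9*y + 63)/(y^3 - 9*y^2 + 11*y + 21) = (y + 3)/(y + 1)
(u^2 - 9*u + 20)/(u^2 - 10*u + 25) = (u - 4)/(u - 5)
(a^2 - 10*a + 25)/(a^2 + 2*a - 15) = (a^2 - 10*a + 25)/(a^2 + 2*a - 15)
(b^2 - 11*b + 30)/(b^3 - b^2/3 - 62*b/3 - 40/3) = 3*(b - 6)/(3*b^2 + 14*b + 8)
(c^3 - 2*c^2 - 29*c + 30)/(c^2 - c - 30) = c - 1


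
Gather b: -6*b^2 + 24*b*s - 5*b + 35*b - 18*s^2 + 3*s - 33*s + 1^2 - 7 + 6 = -6*b^2 + b*(24*s + 30) - 18*s^2 - 30*s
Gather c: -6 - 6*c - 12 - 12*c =-18*c - 18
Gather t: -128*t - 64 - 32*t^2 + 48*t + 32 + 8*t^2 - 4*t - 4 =-24*t^2 - 84*t - 36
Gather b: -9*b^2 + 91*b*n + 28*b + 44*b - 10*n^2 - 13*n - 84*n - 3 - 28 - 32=-9*b^2 + b*(91*n + 72) - 10*n^2 - 97*n - 63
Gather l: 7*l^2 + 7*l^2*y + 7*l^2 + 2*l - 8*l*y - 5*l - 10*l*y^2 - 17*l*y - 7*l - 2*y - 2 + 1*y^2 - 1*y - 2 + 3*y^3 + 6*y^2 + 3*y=l^2*(7*y + 14) + l*(-10*y^2 - 25*y - 10) + 3*y^3 + 7*y^2 - 4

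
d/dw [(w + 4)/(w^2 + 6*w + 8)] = -1/(w^2 + 4*w + 4)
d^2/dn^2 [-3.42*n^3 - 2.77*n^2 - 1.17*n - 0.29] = -20.52*n - 5.54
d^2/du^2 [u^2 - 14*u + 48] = 2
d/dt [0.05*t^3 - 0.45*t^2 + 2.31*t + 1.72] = 0.15*t^2 - 0.9*t + 2.31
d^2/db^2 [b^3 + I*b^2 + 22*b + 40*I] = 6*b + 2*I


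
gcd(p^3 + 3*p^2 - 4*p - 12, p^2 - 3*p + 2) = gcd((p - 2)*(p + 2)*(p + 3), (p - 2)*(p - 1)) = p - 2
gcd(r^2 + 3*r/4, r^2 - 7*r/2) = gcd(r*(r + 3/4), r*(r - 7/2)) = r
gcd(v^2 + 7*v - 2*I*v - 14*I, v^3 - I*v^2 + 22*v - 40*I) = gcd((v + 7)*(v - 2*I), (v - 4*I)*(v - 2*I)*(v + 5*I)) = v - 2*I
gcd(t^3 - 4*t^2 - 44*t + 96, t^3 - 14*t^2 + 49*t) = 1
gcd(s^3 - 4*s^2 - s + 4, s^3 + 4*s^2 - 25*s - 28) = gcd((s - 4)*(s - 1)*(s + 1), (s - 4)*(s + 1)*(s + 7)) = s^2 - 3*s - 4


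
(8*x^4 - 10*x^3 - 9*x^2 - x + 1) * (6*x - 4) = 48*x^5 - 92*x^4 - 14*x^3 + 30*x^2 + 10*x - 4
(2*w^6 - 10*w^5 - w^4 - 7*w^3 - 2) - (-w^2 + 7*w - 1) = 2*w^6 - 10*w^5 - w^4 - 7*w^3 + w^2 - 7*w - 1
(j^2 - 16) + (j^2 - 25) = 2*j^2 - 41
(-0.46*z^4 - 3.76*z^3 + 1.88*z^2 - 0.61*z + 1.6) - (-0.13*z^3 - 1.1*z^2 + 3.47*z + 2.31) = -0.46*z^4 - 3.63*z^3 + 2.98*z^2 - 4.08*z - 0.71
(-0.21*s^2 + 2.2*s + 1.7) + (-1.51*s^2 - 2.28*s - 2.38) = -1.72*s^2 - 0.0799999999999996*s - 0.68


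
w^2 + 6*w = w*(w + 6)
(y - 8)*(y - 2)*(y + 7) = y^3 - 3*y^2 - 54*y + 112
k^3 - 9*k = k*(k - 3)*(k + 3)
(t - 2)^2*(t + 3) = t^3 - t^2 - 8*t + 12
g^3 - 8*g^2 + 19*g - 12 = (g - 4)*(g - 3)*(g - 1)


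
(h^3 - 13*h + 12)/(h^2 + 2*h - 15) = (h^2 + 3*h - 4)/(h + 5)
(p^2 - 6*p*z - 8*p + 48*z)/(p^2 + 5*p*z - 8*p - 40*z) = (p - 6*z)/(p + 5*z)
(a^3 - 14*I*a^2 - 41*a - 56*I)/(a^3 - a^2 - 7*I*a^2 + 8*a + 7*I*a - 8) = (a - 7*I)/(a - 1)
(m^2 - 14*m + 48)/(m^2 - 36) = (m - 8)/(m + 6)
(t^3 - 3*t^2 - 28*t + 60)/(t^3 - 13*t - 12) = (-t^3 + 3*t^2 + 28*t - 60)/(-t^3 + 13*t + 12)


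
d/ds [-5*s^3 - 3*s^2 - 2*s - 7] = -15*s^2 - 6*s - 2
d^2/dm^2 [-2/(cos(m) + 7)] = 2*(cos(m)^2 - 7*cos(m) - 2)/(cos(m) + 7)^3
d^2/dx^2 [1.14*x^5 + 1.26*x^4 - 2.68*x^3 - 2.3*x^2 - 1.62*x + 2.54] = 22.8*x^3 + 15.12*x^2 - 16.08*x - 4.6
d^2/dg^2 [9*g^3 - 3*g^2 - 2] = 54*g - 6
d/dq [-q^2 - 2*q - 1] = -2*q - 2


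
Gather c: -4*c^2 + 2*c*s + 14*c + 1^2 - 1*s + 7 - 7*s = -4*c^2 + c*(2*s + 14) - 8*s + 8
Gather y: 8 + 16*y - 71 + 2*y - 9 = 18*y - 72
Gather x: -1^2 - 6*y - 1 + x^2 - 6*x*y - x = x^2 + x*(-6*y - 1) - 6*y - 2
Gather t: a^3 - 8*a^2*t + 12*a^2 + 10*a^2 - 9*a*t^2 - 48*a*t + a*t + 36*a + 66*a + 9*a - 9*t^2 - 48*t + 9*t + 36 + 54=a^3 + 22*a^2 + 111*a + t^2*(-9*a - 9) + t*(-8*a^2 - 47*a - 39) + 90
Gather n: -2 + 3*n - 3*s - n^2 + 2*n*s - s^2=-n^2 + n*(2*s + 3) - s^2 - 3*s - 2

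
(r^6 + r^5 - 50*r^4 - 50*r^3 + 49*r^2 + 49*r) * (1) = r^6 + r^5 - 50*r^4 - 50*r^3 + 49*r^2 + 49*r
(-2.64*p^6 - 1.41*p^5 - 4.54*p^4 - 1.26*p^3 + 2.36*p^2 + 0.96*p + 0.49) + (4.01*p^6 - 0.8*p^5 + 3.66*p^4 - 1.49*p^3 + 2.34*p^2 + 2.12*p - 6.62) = 1.37*p^6 - 2.21*p^5 - 0.88*p^4 - 2.75*p^3 + 4.7*p^2 + 3.08*p - 6.13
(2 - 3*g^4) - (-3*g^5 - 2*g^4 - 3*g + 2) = 3*g^5 - g^4 + 3*g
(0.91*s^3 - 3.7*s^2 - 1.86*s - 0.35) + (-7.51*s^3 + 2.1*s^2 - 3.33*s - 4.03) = -6.6*s^3 - 1.6*s^2 - 5.19*s - 4.38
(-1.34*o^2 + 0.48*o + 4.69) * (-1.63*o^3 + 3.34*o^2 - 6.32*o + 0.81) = 2.1842*o^5 - 5.258*o^4 + 2.4273*o^3 + 11.5456*o^2 - 29.252*o + 3.7989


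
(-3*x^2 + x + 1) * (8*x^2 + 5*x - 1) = -24*x^4 - 7*x^3 + 16*x^2 + 4*x - 1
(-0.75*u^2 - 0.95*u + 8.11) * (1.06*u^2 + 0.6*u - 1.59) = -0.795*u^4 - 1.457*u^3 + 9.2191*u^2 + 6.3765*u - 12.8949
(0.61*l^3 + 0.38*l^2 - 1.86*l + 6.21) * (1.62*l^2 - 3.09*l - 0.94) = 0.9882*l^5 - 1.2693*l^4 - 4.7608*l^3 + 15.4504*l^2 - 17.4405*l - 5.8374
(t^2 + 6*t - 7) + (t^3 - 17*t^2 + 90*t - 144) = t^3 - 16*t^2 + 96*t - 151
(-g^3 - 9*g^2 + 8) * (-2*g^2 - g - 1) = 2*g^5 + 19*g^4 + 10*g^3 - 7*g^2 - 8*g - 8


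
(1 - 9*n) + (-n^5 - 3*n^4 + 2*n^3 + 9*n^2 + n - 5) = -n^5 - 3*n^4 + 2*n^3 + 9*n^2 - 8*n - 4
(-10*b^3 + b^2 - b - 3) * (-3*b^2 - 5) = 30*b^5 - 3*b^4 + 53*b^3 + 4*b^2 + 5*b + 15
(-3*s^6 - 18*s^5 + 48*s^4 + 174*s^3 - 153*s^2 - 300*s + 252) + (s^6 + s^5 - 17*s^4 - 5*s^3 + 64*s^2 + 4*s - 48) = -2*s^6 - 17*s^5 + 31*s^4 + 169*s^3 - 89*s^2 - 296*s + 204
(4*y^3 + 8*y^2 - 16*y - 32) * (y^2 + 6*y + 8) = 4*y^5 + 32*y^4 + 64*y^3 - 64*y^2 - 320*y - 256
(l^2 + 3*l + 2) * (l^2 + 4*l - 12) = l^4 + 7*l^3 + 2*l^2 - 28*l - 24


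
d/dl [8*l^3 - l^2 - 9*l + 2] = 24*l^2 - 2*l - 9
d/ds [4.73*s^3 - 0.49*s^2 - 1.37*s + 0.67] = 14.19*s^2 - 0.98*s - 1.37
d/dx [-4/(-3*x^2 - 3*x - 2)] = 12*(-2*x - 1)/(3*x^2 + 3*x + 2)^2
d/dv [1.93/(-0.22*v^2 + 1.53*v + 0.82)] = (0.8492*v - 2.9529)/(-0.22*v^2 + 1.53*v + 0.82)^2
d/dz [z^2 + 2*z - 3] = 2*z + 2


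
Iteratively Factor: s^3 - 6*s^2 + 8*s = (s - 2)*(s^2 - 4*s) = s*(s - 2)*(s - 4)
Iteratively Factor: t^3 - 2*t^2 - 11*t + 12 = (t - 1)*(t^2 - t - 12) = (t - 1)*(t + 3)*(t - 4)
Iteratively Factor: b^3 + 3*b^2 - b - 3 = (b - 1)*(b^2 + 4*b + 3) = (b - 1)*(b + 3)*(b + 1)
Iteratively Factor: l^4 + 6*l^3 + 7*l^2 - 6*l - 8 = (l - 1)*(l^3 + 7*l^2 + 14*l + 8) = (l - 1)*(l + 4)*(l^2 + 3*l + 2) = (l - 1)*(l + 1)*(l + 4)*(l + 2)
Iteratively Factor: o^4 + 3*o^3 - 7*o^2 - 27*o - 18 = (o + 3)*(o^3 - 7*o - 6) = (o - 3)*(o + 3)*(o^2 + 3*o + 2) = (o - 3)*(o + 2)*(o + 3)*(o + 1)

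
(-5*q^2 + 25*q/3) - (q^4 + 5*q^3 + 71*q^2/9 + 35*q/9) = -q^4 - 5*q^3 - 116*q^2/9 + 40*q/9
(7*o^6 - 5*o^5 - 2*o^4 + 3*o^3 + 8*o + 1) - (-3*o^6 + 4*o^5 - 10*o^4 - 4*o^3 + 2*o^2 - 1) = 10*o^6 - 9*o^5 + 8*o^4 + 7*o^3 - 2*o^2 + 8*o + 2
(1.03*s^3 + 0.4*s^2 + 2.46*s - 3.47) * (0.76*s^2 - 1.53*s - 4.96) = 0.7828*s^5 - 1.2719*s^4 - 3.8512*s^3 - 8.385*s^2 - 6.8925*s + 17.2112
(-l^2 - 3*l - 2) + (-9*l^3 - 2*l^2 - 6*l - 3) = -9*l^3 - 3*l^2 - 9*l - 5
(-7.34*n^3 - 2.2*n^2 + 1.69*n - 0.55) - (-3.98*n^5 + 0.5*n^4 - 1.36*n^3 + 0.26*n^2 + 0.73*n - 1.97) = 3.98*n^5 - 0.5*n^4 - 5.98*n^3 - 2.46*n^2 + 0.96*n + 1.42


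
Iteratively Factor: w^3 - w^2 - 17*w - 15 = (w + 1)*(w^2 - 2*w - 15) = (w + 1)*(w + 3)*(w - 5)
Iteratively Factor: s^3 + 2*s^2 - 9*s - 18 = (s + 3)*(s^2 - s - 6) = (s - 3)*(s + 3)*(s + 2)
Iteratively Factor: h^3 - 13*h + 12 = (h + 4)*(h^2 - 4*h + 3) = (h - 1)*(h + 4)*(h - 3)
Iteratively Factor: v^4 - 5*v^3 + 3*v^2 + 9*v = (v)*(v^3 - 5*v^2 + 3*v + 9) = v*(v + 1)*(v^2 - 6*v + 9) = v*(v - 3)*(v + 1)*(v - 3)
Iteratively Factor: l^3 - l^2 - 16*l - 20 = (l + 2)*(l^2 - 3*l - 10) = (l + 2)^2*(l - 5)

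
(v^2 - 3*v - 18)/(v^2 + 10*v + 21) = (v - 6)/(v + 7)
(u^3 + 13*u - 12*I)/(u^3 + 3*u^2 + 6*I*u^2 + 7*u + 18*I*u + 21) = (u^2 + I*u + 12)/(u^2 + u*(3 + 7*I) + 21*I)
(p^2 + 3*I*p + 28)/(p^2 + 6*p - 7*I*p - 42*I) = (p^2 + 3*I*p + 28)/(p^2 + p*(6 - 7*I) - 42*I)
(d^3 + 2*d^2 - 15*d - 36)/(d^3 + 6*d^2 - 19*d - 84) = (d + 3)/(d + 7)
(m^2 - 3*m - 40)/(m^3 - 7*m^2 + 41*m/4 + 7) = 4*(m^2 - 3*m - 40)/(4*m^3 - 28*m^2 + 41*m + 28)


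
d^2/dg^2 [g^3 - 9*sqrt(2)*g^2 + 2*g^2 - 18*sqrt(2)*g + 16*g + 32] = 6*g - 18*sqrt(2) + 4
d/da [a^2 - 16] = 2*a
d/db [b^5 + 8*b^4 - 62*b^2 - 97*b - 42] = 5*b^4 + 32*b^3 - 124*b - 97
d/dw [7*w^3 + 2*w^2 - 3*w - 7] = 21*w^2 + 4*w - 3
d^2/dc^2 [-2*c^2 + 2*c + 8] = -4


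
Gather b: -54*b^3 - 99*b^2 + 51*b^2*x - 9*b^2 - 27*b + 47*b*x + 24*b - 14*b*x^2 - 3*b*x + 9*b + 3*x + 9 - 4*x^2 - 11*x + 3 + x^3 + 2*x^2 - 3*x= -54*b^3 + b^2*(51*x - 108) + b*(-14*x^2 + 44*x + 6) + x^3 - 2*x^2 - 11*x + 12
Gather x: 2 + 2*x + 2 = 2*x + 4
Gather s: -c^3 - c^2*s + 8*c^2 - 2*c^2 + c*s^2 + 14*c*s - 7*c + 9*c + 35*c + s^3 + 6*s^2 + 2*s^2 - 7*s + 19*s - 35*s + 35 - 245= -c^3 + 6*c^2 + 37*c + s^3 + s^2*(c + 8) + s*(-c^2 + 14*c - 23) - 210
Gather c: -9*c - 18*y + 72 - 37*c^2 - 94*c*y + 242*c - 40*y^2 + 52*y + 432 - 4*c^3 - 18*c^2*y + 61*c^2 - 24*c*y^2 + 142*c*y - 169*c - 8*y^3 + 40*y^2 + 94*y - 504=-4*c^3 + c^2*(24 - 18*y) + c*(-24*y^2 + 48*y + 64) - 8*y^3 + 128*y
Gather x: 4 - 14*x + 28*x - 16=14*x - 12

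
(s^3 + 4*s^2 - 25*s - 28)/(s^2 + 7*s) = s - 3 - 4/s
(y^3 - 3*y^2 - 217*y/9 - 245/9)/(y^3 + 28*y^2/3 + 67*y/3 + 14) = (3*y^2 - 16*y - 35)/(3*(y^2 + 7*y + 6))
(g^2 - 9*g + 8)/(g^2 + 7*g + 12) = (g^2 - 9*g + 8)/(g^2 + 7*g + 12)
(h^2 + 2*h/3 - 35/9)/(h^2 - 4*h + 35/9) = (3*h + 7)/(3*h - 7)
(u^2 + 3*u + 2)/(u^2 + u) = (u + 2)/u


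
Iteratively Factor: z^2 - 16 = (z + 4)*(z - 4)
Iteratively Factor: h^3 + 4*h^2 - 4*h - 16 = (h + 2)*(h^2 + 2*h - 8) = (h + 2)*(h + 4)*(h - 2)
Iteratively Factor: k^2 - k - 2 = (k - 2)*(k + 1)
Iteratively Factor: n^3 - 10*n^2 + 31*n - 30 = (n - 2)*(n^2 - 8*n + 15) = (n - 5)*(n - 2)*(n - 3)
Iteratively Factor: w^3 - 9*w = (w + 3)*(w^2 - 3*w) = w*(w + 3)*(w - 3)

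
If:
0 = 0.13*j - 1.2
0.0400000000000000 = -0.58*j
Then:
No Solution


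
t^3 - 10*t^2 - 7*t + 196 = (t - 7)^2*(t + 4)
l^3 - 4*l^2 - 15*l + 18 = (l - 6)*(l - 1)*(l + 3)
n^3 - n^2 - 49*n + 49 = (n - 7)*(n - 1)*(n + 7)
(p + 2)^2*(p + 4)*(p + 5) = p^4 + 13*p^3 + 60*p^2 + 116*p + 80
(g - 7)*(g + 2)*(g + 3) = g^3 - 2*g^2 - 29*g - 42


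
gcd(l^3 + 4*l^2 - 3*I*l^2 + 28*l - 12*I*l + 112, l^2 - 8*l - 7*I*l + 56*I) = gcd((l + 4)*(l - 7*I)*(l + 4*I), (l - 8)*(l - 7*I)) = l - 7*I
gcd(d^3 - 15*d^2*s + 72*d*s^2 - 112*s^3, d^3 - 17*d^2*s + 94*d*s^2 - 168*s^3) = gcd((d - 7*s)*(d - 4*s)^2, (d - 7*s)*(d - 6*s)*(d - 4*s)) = d^2 - 11*d*s + 28*s^2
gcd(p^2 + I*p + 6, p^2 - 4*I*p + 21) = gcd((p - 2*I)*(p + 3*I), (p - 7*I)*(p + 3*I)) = p + 3*I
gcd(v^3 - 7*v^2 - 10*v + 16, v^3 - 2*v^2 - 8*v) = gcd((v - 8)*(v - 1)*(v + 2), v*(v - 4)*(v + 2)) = v + 2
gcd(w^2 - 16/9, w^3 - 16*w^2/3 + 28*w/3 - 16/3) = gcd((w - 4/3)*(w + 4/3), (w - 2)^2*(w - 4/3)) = w - 4/3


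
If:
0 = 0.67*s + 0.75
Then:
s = -1.12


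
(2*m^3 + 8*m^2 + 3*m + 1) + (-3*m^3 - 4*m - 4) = -m^3 + 8*m^2 - m - 3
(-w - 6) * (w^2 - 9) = -w^3 - 6*w^2 + 9*w + 54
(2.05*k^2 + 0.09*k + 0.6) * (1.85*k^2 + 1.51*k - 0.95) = 3.7925*k^4 + 3.262*k^3 - 0.7016*k^2 + 0.8205*k - 0.57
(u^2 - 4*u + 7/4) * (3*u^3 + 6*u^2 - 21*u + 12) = 3*u^5 - 6*u^4 - 159*u^3/4 + 213*u^2/2 - 339*u/4 + 21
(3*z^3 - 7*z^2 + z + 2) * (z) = 3*z^4 - 7*z^3 + z^2 + 2*z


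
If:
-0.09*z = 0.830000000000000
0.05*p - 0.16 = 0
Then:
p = 3.20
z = -9.22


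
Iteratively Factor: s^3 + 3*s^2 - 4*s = (s - 1)*(s^2 + 4*s) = (s - 1)*(s + 4)*(s)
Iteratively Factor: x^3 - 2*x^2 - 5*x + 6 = (x - 1)*(x^2 - x - 6) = (x - 1)*(x + 2)*(x - 3)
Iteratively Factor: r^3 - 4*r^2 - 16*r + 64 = (r - 4)*(r^2 - 16) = (r - 4)^2*(r + 4)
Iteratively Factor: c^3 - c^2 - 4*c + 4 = (c + 2)*(c^2 - 3*c + 2) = (c - 2)*(c + 2)*(c - 1)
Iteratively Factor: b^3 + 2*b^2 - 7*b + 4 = (b - 1)*(b^2 + 3*b - 4) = (b - 1)*(b + 4)*(b - 1)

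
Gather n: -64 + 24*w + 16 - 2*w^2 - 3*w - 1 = -2*w^2 + 21*w - 49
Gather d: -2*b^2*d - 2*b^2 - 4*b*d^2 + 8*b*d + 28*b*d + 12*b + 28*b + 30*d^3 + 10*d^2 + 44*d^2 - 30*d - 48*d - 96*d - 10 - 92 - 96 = -2*b^2 + 40*b + 30*d^3 + d^2*(54 - 4*b) + d*(-2*b^2 + 36*b - 174) - 198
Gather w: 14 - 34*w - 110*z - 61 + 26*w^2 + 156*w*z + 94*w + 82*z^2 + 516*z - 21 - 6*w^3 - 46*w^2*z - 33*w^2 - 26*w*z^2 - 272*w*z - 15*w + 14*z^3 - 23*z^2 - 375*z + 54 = -6*w^3 + w^2*(-46*z - 7) + w*(-26*z^2 - 116*z + 45) + 14*z^3 + 59*z^2 + 31*z - 14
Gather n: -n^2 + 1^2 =1 - n^2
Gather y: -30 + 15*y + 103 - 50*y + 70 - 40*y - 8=135 - 75*y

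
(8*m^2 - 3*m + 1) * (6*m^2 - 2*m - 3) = 48*m^4 - 34*m^3 - 12*m^2 + 7*m - 3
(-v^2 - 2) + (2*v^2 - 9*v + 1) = v^2 - 9*v - 1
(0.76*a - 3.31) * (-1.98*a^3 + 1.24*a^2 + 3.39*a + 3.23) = -1.5048*a^4 + 7.4962*a^3 - 1.528*a^2 - 8.7661*a - 10.6913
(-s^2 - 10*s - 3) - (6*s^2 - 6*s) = -7*s^2 - 4*s - 3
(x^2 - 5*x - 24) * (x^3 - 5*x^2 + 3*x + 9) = x^5 - 10*x^4 + 4*x^3 + 114*x^2 - 117*x - 216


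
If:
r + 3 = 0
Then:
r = -3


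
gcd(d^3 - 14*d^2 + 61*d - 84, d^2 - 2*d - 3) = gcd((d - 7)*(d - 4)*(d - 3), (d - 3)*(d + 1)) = d - 3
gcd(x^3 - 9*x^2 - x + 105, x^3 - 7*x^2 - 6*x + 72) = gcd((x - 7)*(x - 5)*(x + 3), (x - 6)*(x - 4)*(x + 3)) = x + 3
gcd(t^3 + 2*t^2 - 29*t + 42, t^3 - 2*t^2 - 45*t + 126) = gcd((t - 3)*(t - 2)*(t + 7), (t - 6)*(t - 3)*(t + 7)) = t^2 + 4*t - 21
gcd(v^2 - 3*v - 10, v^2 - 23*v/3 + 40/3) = v - 5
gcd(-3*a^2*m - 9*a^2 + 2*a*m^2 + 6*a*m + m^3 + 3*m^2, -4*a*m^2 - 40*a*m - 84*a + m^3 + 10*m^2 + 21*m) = m + 3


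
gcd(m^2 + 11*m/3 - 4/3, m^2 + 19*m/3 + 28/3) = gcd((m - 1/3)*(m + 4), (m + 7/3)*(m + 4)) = m + 4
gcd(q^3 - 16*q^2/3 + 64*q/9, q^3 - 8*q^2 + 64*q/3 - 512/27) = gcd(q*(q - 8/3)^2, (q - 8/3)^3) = q^2 - 16*q/3 + 64/9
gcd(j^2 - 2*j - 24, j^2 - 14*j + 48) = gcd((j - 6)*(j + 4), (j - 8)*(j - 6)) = j - 6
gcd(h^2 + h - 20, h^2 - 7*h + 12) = h - 4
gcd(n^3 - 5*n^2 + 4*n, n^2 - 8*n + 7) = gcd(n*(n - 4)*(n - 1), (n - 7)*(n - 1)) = n - 1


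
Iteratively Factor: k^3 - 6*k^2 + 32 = (k - 4)*(k^2 - 2*k - 8) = (k - 4)^2*(k + 2)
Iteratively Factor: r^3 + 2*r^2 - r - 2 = (r + 1)*(r^2 + r - 2) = (r - 1)*(r + 1)*(r + 2)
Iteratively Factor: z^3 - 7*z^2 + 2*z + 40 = (z - 5)*(z^2 - 2*z - 8) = (z - 5)*(z + 2)*(z - 4)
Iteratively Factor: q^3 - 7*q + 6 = (q - 2)*(q^2 + 2*q - 3) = (q - 2)*(q + 3)*(q - 1)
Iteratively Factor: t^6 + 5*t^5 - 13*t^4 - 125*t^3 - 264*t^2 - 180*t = (t + 3)*(t^5 + 2*t^4 - 19*t^3 - 68*t^2 - 60*t) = (t + 2)*(t + 3)*(t^4 - 19*t^2 - 30*t) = (t + 2)*(t + 3)^2*(t^3 - 3*t^2 - 10*t) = (t - 5)*(t + 2)*(t + 3)^2*(t^2 + 2*t) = (t - 5)*(t + 2)^2*(t + 3)^2*(t)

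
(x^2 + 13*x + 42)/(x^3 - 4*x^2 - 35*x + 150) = (x + 7)/(x^2 - 10*x + 25)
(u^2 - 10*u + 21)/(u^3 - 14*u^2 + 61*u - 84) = 1/(u - 4)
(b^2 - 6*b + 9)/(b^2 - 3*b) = (b - 3)/b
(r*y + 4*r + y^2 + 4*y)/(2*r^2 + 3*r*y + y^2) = (y + 4)/(2*r + y)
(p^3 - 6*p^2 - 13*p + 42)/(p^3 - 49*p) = (p^2 + p - 6)/(p*(p + 7))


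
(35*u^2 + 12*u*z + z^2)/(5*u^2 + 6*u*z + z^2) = (7*u + z)/(u + z)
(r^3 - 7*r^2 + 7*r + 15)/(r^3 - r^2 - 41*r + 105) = (r + 1)/(r + 7)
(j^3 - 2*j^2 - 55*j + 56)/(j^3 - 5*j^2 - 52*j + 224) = (j - 1)/(j - 4)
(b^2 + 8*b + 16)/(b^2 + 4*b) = (b + 4)/b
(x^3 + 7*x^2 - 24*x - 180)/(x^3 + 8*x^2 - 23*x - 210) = (x + 6)/(x + 7)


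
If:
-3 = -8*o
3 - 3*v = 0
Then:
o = 3/8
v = 1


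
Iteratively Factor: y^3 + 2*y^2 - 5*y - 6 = (y + 3)*(y^2 - y - 2) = (y + 1)*(y + 3)*(y - 2)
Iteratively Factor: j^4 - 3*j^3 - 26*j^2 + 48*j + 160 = (j - 5)*(j^3 + 2*j^2 - 16*j - 32) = (j - 5)*(j + 2)*(j^2 - 16) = (j - 5)*(j + 2)*(j + 4)*(j - 4)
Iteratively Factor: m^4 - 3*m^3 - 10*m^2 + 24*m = (m - 4)*(m^3 + m^2 - 6*m) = (m - 4)*(m - 2)*(m^2 + 3*m) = m*(m - 4)*(m - 2)*(m + 3)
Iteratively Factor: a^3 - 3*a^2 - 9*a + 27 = (a - 3)*(a^2 - 9) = (a - 3)*(a + 3)*(a - 3)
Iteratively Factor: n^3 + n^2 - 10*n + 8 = (n - 2)*(n^2 + 3*n - 4) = (n - 2)*(n + 4)*(n - 1)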